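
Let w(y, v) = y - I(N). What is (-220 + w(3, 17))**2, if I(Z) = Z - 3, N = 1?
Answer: 46225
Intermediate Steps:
I(Z) = -3 + Z
w(y, v) = 2 + y (w(y, v) = y - (-3 + 1) = y - 1*(-2) = y + 2 = 2 + y)
(-220 + w(3, 17))**2 = (-220 + (2 + 3))**2 = (-220 + 5)**2 = (-215)**2 = 46225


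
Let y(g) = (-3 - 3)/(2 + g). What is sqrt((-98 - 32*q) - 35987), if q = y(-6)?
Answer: I*sqrt(36133) ≈ 190.09*I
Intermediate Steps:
y(g) = -6/(2 + g)
q = 3/2 (q = -6/(2 - 6) = -6/(-4) = -6*(-1/4) = 3/2 ≈ 1.5000)
sqrt((-98 - 32*q) - 35987) = sqrt((-98 - 32*3/2) - 35987) = sqrt((-98 - 48) - 35987) = sqrt(-146 - 35987) = sqrt(-36133) = I*sqrt(36133)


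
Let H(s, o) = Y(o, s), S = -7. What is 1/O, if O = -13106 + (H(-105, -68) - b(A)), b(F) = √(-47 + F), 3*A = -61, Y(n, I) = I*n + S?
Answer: -17919/107030389 + I*√606/107030389 ≈ -0.00016742 + 2.3e-7*I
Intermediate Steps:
Y(n, I) = -7 + I*n (Y(n, I) = I*n - 7 = -7 + I*n)
H(s, o) = -7 + o*s (H(s, o) = -7 + s*o = -7 + o*s)
A = -61/3 (A = (⅓)*(-61) = -61/3 ≈ -20.333)
O = -5973 - I*√606/3 (O = -13106 + ((-7 - 68*(-105)) - √(-47 - 61/3)) = -13106 + ((-7 + 7140) - √(-202/3)) = -13106 + (7133 - I*√606/3) = -5973 - I*√606/3 ≈ -5973.0 - 8.2057*I)
1/O = 1/(-5973 - I*√606/3)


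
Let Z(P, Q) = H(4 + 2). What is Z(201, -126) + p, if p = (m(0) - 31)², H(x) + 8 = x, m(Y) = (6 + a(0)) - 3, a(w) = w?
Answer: 782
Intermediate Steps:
m(Y) = 3 (m(Y) = (6 + 0) - 3 = 6 - 3 = 3)
H(x) = -8 + x
Z(P, Q) = -2 (Z(P, Q) = -8 + (4 + 2) = -8 + 6 = -2)
p = 784 (p = (3 - 31)² = (-28)² = 784)
Z(201, -126) + p = -2 + 784 = 782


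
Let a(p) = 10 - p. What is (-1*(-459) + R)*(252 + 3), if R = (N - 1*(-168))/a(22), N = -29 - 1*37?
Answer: 229755/2 ≈ 1.1488e+5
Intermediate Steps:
N = -66 (N = -29 - 37 = -66)
R = -17/2 (R = (-66 - 1*(-168))/(10 - 1*22) = (-66 + 168)/(10 - 22) = 102/(-12) = 102*(-1/12) = -17/2 ≈ -8.5000)
(-1*(-459) + R)*(252 + 3) = (-1*(-459) - 17/2)*(252 + 3) = (459 - 17/2)*255 = (901/2)*255 = 229755/2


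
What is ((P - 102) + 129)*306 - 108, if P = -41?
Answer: -4392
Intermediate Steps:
((P - 102) + 129)*306 - 108 = ((-41 - 102) + 129)*306 - 108 = (-143 + 129)*306 - 108 = -14*306 - 108 = -4284 - 108 = -4392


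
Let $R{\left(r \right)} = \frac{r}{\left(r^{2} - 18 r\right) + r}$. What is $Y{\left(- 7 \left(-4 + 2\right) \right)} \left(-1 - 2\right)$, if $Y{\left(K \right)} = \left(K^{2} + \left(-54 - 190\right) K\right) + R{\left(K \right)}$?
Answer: $9661$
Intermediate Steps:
$R{\left(r \right)} = \frac{r}{r^{2} - 17 r}$
$Y{\left(K \right)} = K^{2} + \frac{1}{-17 + K} - 244 K$ ($Y{\left(K \right)} = \left(K^{2} + \left(-54 - 190\right) K\right) + \frac{1}{-17 + K} = \left(K^{2} - 244 K\right) + \frac{1}{-17 + K} = K^{2} + \frac{1}{-17 + K} - 244 K$)
$Y{\left(- 7 \left(-4 + 2\right) \right)} \left(-1 - 2\right) = \frac{1 + - 7 \left(-4 + 2\right) \left(-244 - 7 \left(-4 + 2\right)\right) \left(-17 - 7 \left(-4 + 2\right)\right)}{-17 - 7 \left(-4 + 2\right)} \left(-1 - 2\right) = \frac{1 + \left(-7\right) \left(-2\right) \left(-244 - -14\right) \left(-17 - -14\right)}{-17 - -14} \left(-1 - 2\right) = \frac{1 + 14 \left(-244 + 14\right) \left(-17 + 14\right)}{-17 + 14} \left(-3\right) = \frac{1 + 14 \left(-230\right) \left(-3\right)}{-3} \left(-3\right) = - \frac{1 + 9660}{3} \left(-3\right) = \left(- \frac{1}{3}\right) 9661 \left(-3\right) = \left(- \frac{9661}{3}\right) \left(-3\right) = 9661$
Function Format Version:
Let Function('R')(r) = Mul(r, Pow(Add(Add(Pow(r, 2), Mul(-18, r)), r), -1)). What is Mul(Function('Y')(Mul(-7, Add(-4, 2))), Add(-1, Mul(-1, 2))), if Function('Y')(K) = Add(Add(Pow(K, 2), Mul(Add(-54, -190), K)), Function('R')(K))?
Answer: 9661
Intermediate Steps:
Function('R')(r) = Mul(r, Pow(Add(Pow(r, 2), Mul(-17, r)), -1))
Function('Y')(K) = Add(Pow(K, 2), Pow(Add(-17, K), -1), Mul(-244, K)) (Function('Y')(K) = Add(Add(Pow(K, 2), Mul(Add(-54, -190), K)), Pow(Add(-17, K), -1)) = Add(Add(Pow(K, 2), Mul(-244, K)), Pow(Add(-17, K), -1)) = Add(Pow(K, 2), Pow(Add(-17, K), -1), Mul(-244, K)))
Mul(Function('Y')(Mul(-7, Add(-4, 2))), Add(-1, Mul(-1, 2))) = Mul(Mul(Pow(Add(-17, Mul(-7, Add(-4, 2))), -1), Add(1, Mul(Mul(-7, Add(-4, 2)), Add(-244, Mul(-7, Add(-4, 2))), Add(-17, Mul(-7, Add(-4, 2)))))), Add(-1, Mul(-1, 2))) = Mul(Mul(Pow(Add(-17, Mul(-7, -2)), -1), Add(1, Mul(Mul(-7, -2), Add(-244, Mul(-7, -2)), Add(-17, Mul(-7, -2))))), Add(-1, -2)) = Mul(Mul(Pow(Add(-17, 14), -1), Add(1, Mul(14, Add(-244, 14), Add(-17, 14)))), -3) = Mul(Mul(Pow(-3, -1), Add(1, Mul(14, -230, -3))), -3) = Mul(Mul(Rational(-1, 3), Add(1, 9660)), -3) = Mul(Mul(Rational(-1, 3), 9661), -3) = Mul(Rational(-9661, 3), -3) = 9661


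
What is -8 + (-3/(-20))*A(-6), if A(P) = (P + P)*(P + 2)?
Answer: -⅘ ≈ -0.80000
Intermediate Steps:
A(P) = 2*P*(2 + P) (A(P) = (2*P)*(2 + P) = 2*P*(2 + P))
-8 + (-3/(-20))*A(-6) = -8 + (-3/(-20))*(2*(-6)*(2 - 6)) = -8 + (-3*(-1/20))*(2*(-6)*(-4)) = -8 + (3/20)*48 = -8 + 36/5 = -⅘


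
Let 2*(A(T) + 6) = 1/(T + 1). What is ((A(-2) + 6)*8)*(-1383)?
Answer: 5532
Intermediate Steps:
A(T) = -6 + 1/(2*(1 + T)) (A(T) = -6 + 1/(2*(T + 1)) = -6 + 1/(2*(1 + T)))
((A(-2) + 6)*8)*(-1383) = (((-11 - 12*(-2))/(2*(1 - 2)) + 6)*8)*(-1383) = (((½)*(-11 + 24)/(-1) + 6)*8)*(-1383) = (((½)*(-1)*13 + 6)*8)*(-1383) = ((-13/2 + 6)*8)*(-1383) = -½*8*(-1383) = -4*(-1383) = 5532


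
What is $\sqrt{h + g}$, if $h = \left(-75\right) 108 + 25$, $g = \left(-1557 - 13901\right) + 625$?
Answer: $2 i \sqrt{5727} \approx 151.35 i$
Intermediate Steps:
$g = -14833$ ($g = -15458 + 625 = -14833$)
$h = -8075$ ($h = -8100 + 25 = -8075$)
$\sqrt{h + g} = \sqrt{-8075 - 14833} = \sqrt{-22908} = 2 i \sqrt{5727}$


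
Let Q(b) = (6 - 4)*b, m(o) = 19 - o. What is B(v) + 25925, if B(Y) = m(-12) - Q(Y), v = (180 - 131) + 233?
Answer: 25392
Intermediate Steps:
Q(b) = 2*b
v = 282 (v = 49 + 233 = 282)
B(Y) = 31 - 2*Y (B(Y) = (19 - 1*(-12)) - 2*Y = (19 + 12) - 2*Y = 31 - 2*Y)
B(v) + 25925 = (31 - 2*282) + 25925 = (31 - 564) + 25925 = -533 + 25925 = 25392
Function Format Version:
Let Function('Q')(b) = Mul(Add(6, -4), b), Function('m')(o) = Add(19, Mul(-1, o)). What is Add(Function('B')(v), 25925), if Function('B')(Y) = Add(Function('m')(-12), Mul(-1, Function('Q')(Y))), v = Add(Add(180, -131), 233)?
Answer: 25392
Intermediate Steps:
Function('Q')(b) = Mul(2, b)
v = 282 (v = Add(49, 233) = 282)
Function('B')(Y) = Add(31, Mul(-2, Y)) (Function('B')(Y) = Add(Add(19, Mul(-1, -12)), Mul(-1, Mul(2, Y))) = Add(Add(19, 12), Mul(-2, Y)) = Add(31, Mul(-2, Y)))
Add(Function('B')(v), 25925) = Add(Add(31, Mul(-2, 282)), 25925) = Add(Add(31, -564), 25925) = Add(-533, 25925) = 25392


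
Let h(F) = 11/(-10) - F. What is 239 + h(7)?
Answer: 2309/10 ≈ 230.90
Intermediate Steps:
h(F) = -11/10 - F (h(F) = 11*(-⅒) - F = -11/10 - F)
239 + h(7) = 239 + (-11/10 - 1*7) = 239 + (-11/10 - 7) = 239 - 81/10 = 2309/10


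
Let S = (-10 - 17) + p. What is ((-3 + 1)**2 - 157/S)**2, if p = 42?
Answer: 9409/225 ≈ 41.818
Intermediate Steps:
S = 15 (S = (-10 - 17) + 42 = -27 + 42 = 15)
((-3 + 1)**2 - 157/S)**2 = ((-3 + 1)**2 - 157/15)**2 = ((-2)**2 - 157*1/15)**2 = (4 - 157/15)**2 = (-97/15)**2 = 9409/225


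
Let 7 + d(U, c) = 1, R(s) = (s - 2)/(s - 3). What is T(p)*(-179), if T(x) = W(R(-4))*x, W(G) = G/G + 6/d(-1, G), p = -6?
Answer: 0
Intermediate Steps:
R(s) = (-2 + s)/(-3 + s)
d(U, c) = -6 (d(U, c) = -7 + 1 = -6)
W(G) = 0 (W(G) = G/G + 6/(-6) = 1 + 6*(-⅙) = 1 - 1 = 0)
T(x) = 0 (T(x) = 0*x = 0)
T(p)*(-179) = 0*(-179) = 0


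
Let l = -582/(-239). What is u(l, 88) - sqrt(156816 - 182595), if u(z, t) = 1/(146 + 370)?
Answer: 1/516 - I*sqrt(25779) ≈ 0.001938 - 160.56*I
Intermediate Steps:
l = 582/239 (l = -582*(-1/239) = 582/239 ≈ 2.4351)
u(z, t) = 1/516
u(l, 88) - sqrt(156816 - 182595) = 1/516 - sqrt(156816 - 182595) = 1/516 - sqrt(-25779) = 1/516 - I*sqrt(25779)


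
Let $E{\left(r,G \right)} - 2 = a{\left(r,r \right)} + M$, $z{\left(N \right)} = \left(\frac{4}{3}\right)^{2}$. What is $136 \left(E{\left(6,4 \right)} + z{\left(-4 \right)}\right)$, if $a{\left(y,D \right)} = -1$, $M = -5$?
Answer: $- \frac{2720}{9} \approx -302.22$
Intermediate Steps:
$z{\left(N \right)} = \frac{16}{9}$ ($z{\left(N \right)} = \left(4 \cdot \frac{1}{3}\right)^{2} = \left(\frac{4}{3}\right)^{2} = \frac{16}{9}$)
$E{\left(r,G \right)} = -4$ ($E{\left(r,G \right)} = 2 - 6 = -4$)
$136 \left(E{\left(6,4 \right)} + z{\left(-4 \right)}\right) = 136 \left(-4 + \frac{16}{9}\right) = 136 \left(- \frac{20}{9}\right) = - \frac{2720}{9}$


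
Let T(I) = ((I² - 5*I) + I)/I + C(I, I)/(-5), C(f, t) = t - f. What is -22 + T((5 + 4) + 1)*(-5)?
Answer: -52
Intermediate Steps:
T(I) = (I² - 4*I)/I (T(I) = ((I² - 5*I) + I)/I + (I - I)/(-5) = (I² - 4*I)/I + 0*(-⅕) = (I² - 4*I)/I + 0 = (I² - 4*I)/I)
-22 + T((5 + 4) + 1)*(-5) = -22 + (-4 + ((5 + 4) + 1))*(-5) = -22 + (-4 + (9 + 1))*(-5) = -22 + (-4 + 10)*(-5) = -22 + 6*(-5) = -22 - 30 = -52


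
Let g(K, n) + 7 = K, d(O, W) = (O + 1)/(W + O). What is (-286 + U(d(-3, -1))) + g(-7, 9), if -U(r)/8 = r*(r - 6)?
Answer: -278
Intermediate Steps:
d(O, W) = (1 + O)/(O + W)
g(K, n) = -7 + K
U(r) = -8*r*(-6 + r) (U(r) = -8*r*(r - 6) = -8*r*(-6 + r))
(-286 + U(d(-3, -1))) + g(-7, 9) = (-286 + 8*((1 - 3)/(-3 - 1))*(6 - (1 - 3)/(-3 - 1))) + (-7 - 7) = (-286 + 8*(-2/(-4))*(6 - (-2)/(-4))) - 14 = (-286 + 8*(-¼*(-2))*(6 - (-1)*(-2)/4)) - 14 = (-286 + 8*(½)*(6 - 1*½)) - 14 = (-286 + 8*(½)*(6 - ½)) - 14 = (-286 + 8*(½)*(11/2)) - 14 = (-286 + 22) - 14 = -264 - 14 = -278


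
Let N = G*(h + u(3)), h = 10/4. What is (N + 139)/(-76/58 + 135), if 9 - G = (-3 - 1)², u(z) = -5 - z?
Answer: 10295/7754 ≈ 1.3277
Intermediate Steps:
G = -7 (G = 9 - (-3 - 1)² = 9 - 1*(-4)² = 9 - 1*16 = 9 - 16 = -7)
h = 5/2 (h = 10*(¼) = 5/2 ≈ 2.5000)
N = 77/2 (N = -7*(5/2 + (-5 - 1*3)) = -7*(5/2 + (-5 - 3)) = -7*(5/2 - 8) = -7*(-11/2) = 77/2 ≈ 38.500)
(N + 139)/(-76/58 + 135) = (77/2 + 139)/(-76/58 + 135) = 355/(2*(-76*1/58 + 135)) = 355/(2*(-38/29 + 135)) = 355/(2*(3877/29)) = (355/2)*(29/3877) = 10295/7754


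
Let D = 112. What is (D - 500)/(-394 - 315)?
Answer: 388/709 ≈ 0.54725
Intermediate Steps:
(D - 500)/(-394 - 315) = (112 - 500)/(-394 - 315) = -388/(-709) = -388*(-1/709) = 388/709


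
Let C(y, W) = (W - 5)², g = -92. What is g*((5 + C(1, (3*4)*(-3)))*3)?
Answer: -465336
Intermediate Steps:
C(y, W) = (-5 + W)²
g*((5 + C(1, (3*4)*(-3)))*3) = -92*(5 + (-5 + (3*4)*(-3))²)*3 = -92*(5 + (-5 + 12*(-3))²)*3 = -92*(5 + (-5 - 36)²)*3 = -92*(5 + (-41)²)*3 = -92*(5 + 1681)*3 = -155112*3 = -92*5058 = -465336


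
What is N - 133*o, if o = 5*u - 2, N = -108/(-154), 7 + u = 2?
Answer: 276561/77 ≈ 3591.7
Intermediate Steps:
u = -5 (u = -7 + 2 = -5)
N = 54/77 (N = -108*(-1/154) = 54/77 ≈ 0.70130)
o = -27 (o = 5*(-5) - 2 = -25 - 2 = -27)
N - 133*o = 54/77 - 133*(-27) = 54/77 + 3591 = 276561/77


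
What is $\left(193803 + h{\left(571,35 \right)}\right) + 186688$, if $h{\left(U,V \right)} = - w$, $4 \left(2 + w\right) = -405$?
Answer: $\frac{1522377}{4} \approx 3.8059 \cdot 10^{5}$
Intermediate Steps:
$w = - \frac{413}{4}$ ($w = -2 + \frac{1}{4} \left(-405\right) = -2 - \frac{405}{4} = - \frac{413}{4} \approx -103.25$)
$h{\left(U,V \right)} = \frac{413}{4}$ ($h{\left(U,V \right)} = \left(-1\right) \left(- \frac{413}{4}\right) = \frac{413}{4}$)
$\left(193803 + h{\left(571,35 \right)}\right) + 186688 = \left(193803 + \frac{413}{4}\right) + 186688 = \frac{775625}{4} + 186688 = \frac{1522377}{4}$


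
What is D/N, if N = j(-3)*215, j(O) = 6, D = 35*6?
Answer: 7/43 ≈ 0.16279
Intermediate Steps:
D = 210
N = 1290 (N = 6*215 = 1290)
D/N = 210/1290 = 210*(1/1290) = 7/43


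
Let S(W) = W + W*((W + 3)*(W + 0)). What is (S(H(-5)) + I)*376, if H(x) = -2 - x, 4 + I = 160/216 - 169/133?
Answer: 70845920/3591 ≈ 19729.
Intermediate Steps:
I = -16267/3591 (I = -4 + (160/216 - 169/133) = -4 + (160*(1/216) - 169*1/133) = -4 + (20/27 - 169/133) = -4 - 1903/3591 = -16267/3591 ≈ -4.5299)
S(W) = W + W²*(3 + W) (S(W) = W + W*((3 + W)*W) = W + W*(W*(3 + W)) = W + W²*(3 + W))
(S(H(-5)) + I)*376 = ((-2 - 1*(-5))*(1 + (-2 - 1*(-5))² + 3*(-2 - 1*(-5))) - 16267/3591)*376 = ((-2 + 5)*(1 + (-2 + 5)² + 3*(-2 + 5)) - 16267/3591)*376 = (3*(1 + 3² + 3*3) - 16267/3591)*376 = (3*(1 + 9 + 9) - 16267/3591)*376 = (3*19 - 16267/3591)*376 = (57 - 16267/3591)*376 = (188420/3591)*376 = 70845920/3591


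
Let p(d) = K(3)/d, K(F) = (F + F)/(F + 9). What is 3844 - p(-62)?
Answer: 476657/124 ≈ 3844.0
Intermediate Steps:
K(F) = 2*F/(9 + F) (K(F) = (2*F)/(9 + F) = 2*F/(9 + F))
p(d) = 1/(2*d) (p(d) = (2*3/(9 + 3))/d = (2*3/12)/d = (2*3*(1/12))/d = 1/(2*d))
3844 - p(-62) = 3844 - 1/(2*(-62)) = 3844 - (-1)/(2*62) = 3844 - 1*(-1/124) = 3844 + 1/124 = 476657/124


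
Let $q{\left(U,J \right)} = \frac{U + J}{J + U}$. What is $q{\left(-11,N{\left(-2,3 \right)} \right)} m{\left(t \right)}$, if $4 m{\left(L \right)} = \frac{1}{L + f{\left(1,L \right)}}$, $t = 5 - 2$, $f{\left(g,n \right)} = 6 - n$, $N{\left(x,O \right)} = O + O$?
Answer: $\frac{1}{24} \approx 0.041667$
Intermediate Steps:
$N{\left(x,O \right)} = 2 O$
$q{\left(U,J \right)} = 1$ ($q{\left(U,J \right)} = \frac{J + U}{J + U} = 1$)
$t = 3$ ($t = 5 - 2 = 3$)
$m{\left(L \right)} = \frac{1}{24}$ ($m{\left(L \right)} = \frac{1}{4 \left(L - \left(-6 + L\right)\right)} = \frac{1}{4 \cdot 6} = \frac{1}{4} \cdot \frac{1}{6} = \frac{1}{24}$)
$q{\left(-11,N{\left(-2,3 \right)} \right)} m{\left(t \right)} = 1 \cdot \frac{1}{24} = \frac{1}{24}$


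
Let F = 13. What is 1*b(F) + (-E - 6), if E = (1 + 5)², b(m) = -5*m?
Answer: -107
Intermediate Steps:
E = 36 (E = 6² = 36)
1*b(F) + (-E - 6) = 1*(-5*13) + (-1*36 - 6) = 1*(-65) + (-36 - 6) = -65 - 42 = -107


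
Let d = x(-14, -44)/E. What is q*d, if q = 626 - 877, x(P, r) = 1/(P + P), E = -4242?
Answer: -251/118776 ≈ -0.0021132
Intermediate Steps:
x(P, r) = 1/(2*P)
d = 1/118776 (d = ((½)/(-14))/(-4242) = ((½)*(-1/14))*(-1/4242) = -1/28*(-1/4242) = 1/118776 ≈ 8.4192e-6)
q = -251
q*d = -251*1/118776 = -251/118776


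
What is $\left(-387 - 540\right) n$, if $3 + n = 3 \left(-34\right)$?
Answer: $97335$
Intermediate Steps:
$n = -105$ ($n = -3 + 3 \left(-34\right) = -3 - 102 = -105$)
$\left(-387 - 540\right) n = \left(-387 - 540\right) \left(-105\right) = \left(-927\right) \left(-105\right) = 97335$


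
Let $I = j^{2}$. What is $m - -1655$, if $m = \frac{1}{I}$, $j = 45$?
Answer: $\frac{3351376}{2025} \approx 1655.0$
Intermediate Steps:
$I = 2025$ ($I = 45^{2} = 2025$)
$m = \frac{1}{2025} \approx 0.00049383$
$m - -1655 = \frac{1}{2025} - -1655 = \frac{1}{2025} + 1655 = \frac{3351376}{2025}$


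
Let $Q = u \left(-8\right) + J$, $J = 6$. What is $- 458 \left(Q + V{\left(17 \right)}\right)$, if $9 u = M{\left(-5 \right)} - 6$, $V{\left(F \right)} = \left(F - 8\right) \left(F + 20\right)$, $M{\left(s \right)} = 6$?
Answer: $-155262$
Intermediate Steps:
$V{\left(F \right)} = \left(-8 + F\right) \left(20 + F\right)$
$u = 0$ ($u = \frac{6 - 6}{9} = \frac{1}{9} \cdot 0 = 0$)
$Q = 6$ ($Q = 0 \left(-8\right) + 6 = 0 + 6 = 6$)
$- 458 \left(Q + V{\left(17 \right)}\right) = - 458 \left(6 + \left(-160 + 17^{2} + 12 \cdot 17\right)\right) = - 458 \left(6 + \left(-160 + 289 + 204\right)\right) = - 458 \left(6 + 333\right) = \left(-458\right) 339 = -155262$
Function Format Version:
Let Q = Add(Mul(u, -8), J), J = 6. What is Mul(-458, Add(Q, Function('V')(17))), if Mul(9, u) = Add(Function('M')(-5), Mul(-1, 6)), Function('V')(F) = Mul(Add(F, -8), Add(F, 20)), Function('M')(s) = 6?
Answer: -155262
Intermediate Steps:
Function('V')(F) = Mul(Add(-8, F), Add(20, F))
u = 0 (u = Mul(Rational(1, 9), Add(6, Mul(-1, 6))) = Mul(Rational(1, 9), Add(6, -6)) = Mul(Rational(1, 9), 0) = 0)
Q = 6 (Q = Add(Mul(0, -8), 6) = Add(0, 6) = 6)
Mul(-458, Add(Q, Function('V')(17))) = Mul(-458, Add(6, Add(-160, Pow(17, 2), Mul(12, 17)))) = Mul(-458, Add(6, Add(-160, 289, 204))) = Mul(-458, Add(6, 333)) = Mul(-458, 339) = -155262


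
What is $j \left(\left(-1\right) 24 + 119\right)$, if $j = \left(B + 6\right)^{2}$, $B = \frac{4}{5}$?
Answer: $\frac{21964}{5} \approx 4392.8$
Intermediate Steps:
$B = \frac{4}{5}$ ($B = 4 \cdot \frac{1}{5} = \frac{4}{5} \approx 0.8$)
$j = \frac{1156}{25}$ ($j = \left(\frac{4}{5} + 6\right)^{2} = \left(\frac{34}{5}\right)^{2} = \frac{1156}{25} \approx 46.24$)
$j \left(\left(-1\right) 24 + 119\right) = \frac{1156 \left(\left(-1\right) 24 + 119\right)}{25} = \frac{1156 \left(-24 + 119\right)}{25} = \frac{1156}{25} \cdot 95 = \frac{21964}{5}$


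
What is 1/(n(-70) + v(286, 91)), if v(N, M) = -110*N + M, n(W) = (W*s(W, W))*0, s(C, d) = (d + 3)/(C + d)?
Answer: -1/31369 ≈ -3.1879e-5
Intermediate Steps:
s(C, d) = (3 + d)/(C + d)
n(W) = 0 (n(W) = (W*((3 + W)/(W + W)))*0 = (W*((3 + W)/((2*W))))*0 = (W*((1/(2*W))*(3 + W)))*0 = (W*((3 + W)/(2*W)))*0 = (3/2 + W/2)*0 = 0)
v(N, M) = M - 110*N
1/(n(-70) + v(286, 91)) = 1/(0 + (91 - 110*286)) = 1/(0 + (91 - 31460)) = 1/(0 - 31369) = 1/(-31369) = -1/31369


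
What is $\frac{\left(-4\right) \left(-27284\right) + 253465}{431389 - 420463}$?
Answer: $\frac{40289}{1214} \approx 33.187$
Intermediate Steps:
$\frac{\left(-4\right) \left(-27284\right) + 253465}{431389 - 420463} = \frac{109136 + 253465}{10926} = 362601 \cdot \frac{1}{10926} = \frac{40289}{1214}$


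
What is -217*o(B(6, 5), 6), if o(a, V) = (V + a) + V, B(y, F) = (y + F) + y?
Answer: -6293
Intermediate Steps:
B(y, F) = F + 2*y (B(y, F) = (F + y) + y = F + 2*y)
o(a, V) = a + 2*V
-217*o(B(6, 5), 6) = -217*((5 + 2*6) + 2*6) = -217*((5 + 12) + 12) = -217*(17 + 12) = -217*29 = -6293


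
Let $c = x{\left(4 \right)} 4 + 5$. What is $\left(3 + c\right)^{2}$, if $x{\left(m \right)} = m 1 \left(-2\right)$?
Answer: $576$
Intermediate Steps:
$x{\left(m \right)} = - 2 m$ ($x{\left(m \right)} = m \left(-2\right) = - 2 m$)
$c = -27$ ($c = \left(-2\right) 4 \cdot 4 + 5 = \left(-8\right) 4 + 5 = -32 + 5 = -27$)
$\left(3 + c\right)^{2} = \left(3 - 27\right)^{2} = \left(-24\right)^{2} = 576$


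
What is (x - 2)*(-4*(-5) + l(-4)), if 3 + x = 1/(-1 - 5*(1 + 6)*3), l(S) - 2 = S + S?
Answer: -3717/53 ≈ -70.132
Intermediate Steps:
l(S) = 2 + 2*S (l(S) = 2 + (S + S) = 2 + 2*S)
x = -319/106 (x = -3 + 1/(-1 - 5*(1 + 6)*3) = -3 + 1/(-1 - 5*7*3) = -3 + 1/(-1 - 35*3) = -3 + 1/(-1 - 105) = -3 + 1/(-106) = -3 - 1/106 = -319/106 ≈ -3.0094)
(x - 2)*(-4*(-5) + l(-4)) = (-319/106 - 2)*(-4*(-5) + (2 + 2*(-4))) = -531*(20 + (2 - 8))/106 = -531*(20 - 6)/106 = -531/106*14 = -3717/53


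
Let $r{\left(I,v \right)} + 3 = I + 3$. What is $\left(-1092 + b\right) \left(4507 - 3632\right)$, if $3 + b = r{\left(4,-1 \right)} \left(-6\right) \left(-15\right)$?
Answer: $-643125$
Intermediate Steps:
$r{\left(I,v \right)} = I$ ($r{\left(I,v \right)} = -3 + \left(I + 3\right) = -3 + \left(3 + I\right) = I$)
$b = 357$ ($b = -3 + 4 \left(-6\right) \left(-15\right) = -3 - -360 = -3 + 360 = 357$)
$\left(-1092 + b\right) \left(4507 - 3632\right) = \left(-1092 + 357\right) \left(4507 - 3632\right) = \left(-735\right) 875 = -643125$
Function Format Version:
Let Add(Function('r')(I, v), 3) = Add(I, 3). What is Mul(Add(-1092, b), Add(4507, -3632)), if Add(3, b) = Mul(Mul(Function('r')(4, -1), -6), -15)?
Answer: -643125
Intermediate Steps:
Function('r')(I, v) = I (Function('r')(I, v) = Add(-3, Add(I, 3)) = Add(-3, Add(3, I)) = I)
b = 357 (b = Add(-3, Mul(Mul(4, -6), -15)) = Add(-3, Mul(-24, -15)) = Add(-3, 360) = 357)
Mul(Add(-1092, b), Add(4507, -3632)) = Mul(Add(-1092, 357), Add(4507, -3632)) = Mul(-735, 875) = -643125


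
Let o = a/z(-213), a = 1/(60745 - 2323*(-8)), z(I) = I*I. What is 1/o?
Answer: 3599077401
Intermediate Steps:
z(I) = I²
a = 1/79329 (a = 1/(60745 + 18584) = 1/79329 ≈ 1.2606e-5)
o = 1/3599077401 (o = 1/(79329*((-213)²)) = (1/79329)/45369 = (1/79329)*(1/45369) = 1/3599077401 ≈ 2.7785e-10)
1/o = 1/(1/3599077401) = 3599077401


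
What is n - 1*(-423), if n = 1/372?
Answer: 157357/372 ≈ 423.00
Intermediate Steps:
n = 1/372 ≈ 0.0026882
n - 1*(-423) = 1/372 - 1*(-423) = 1/372 + 423 = 157357/372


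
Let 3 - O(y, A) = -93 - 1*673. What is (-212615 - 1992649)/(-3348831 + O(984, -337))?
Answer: 1102632/1674031 ≈ 0.65867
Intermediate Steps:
O(y, A) = 769 (O(y, A) = 3 - (-93 - 1*673) = 3 - (-93 - 673) = 3 - 1*(-766) = 3 + 766 = 769)
(-212615 - 1992649)/(-3348831 + O(984, -337)) = (-212615 - 1992649)/(-3348831 + 769) = -2205264/(-3348062) = -2205264*(-1/3348062) = 1102632/1674031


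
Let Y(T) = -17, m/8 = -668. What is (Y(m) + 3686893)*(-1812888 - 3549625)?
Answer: -19770920479388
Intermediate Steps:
m = -5344 (m = 8*(-668) = -5344)
(Y(m) + 3686893)*(-1812888 - 3549625) = (-17 + 3686893)*(-1812888 - 3549625) = 3686876*(-5362513) = -19770920479388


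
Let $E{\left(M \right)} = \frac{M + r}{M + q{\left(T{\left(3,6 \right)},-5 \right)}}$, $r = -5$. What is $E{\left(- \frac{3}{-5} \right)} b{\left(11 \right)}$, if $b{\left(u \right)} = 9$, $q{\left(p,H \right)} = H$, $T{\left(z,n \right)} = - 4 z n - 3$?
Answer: $9$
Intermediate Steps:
$T{\left(z,n \right)} = -3 - 4 n z$ ($T{\left(z,n \right)} = - 4 n z - 3 = -3 - 4 n z$)
$E{\left(M \right)} = 1$ ($E{\left(M \right)} = \frac{M - 5}{M - 5} = \frac{-5 + M}{-5 + M} = 1$)
$E{\left(- \frac{3}{-5} \right)} b{\left(11 \right)} = 1 \cdot 9 = 9$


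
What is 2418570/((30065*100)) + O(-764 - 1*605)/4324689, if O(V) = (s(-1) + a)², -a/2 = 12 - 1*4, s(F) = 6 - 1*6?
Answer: 149433324839/185745392550 ≈ 0.80451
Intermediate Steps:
s(F) = 0 (s(F) = 6 - 6 = 0)
a = -16 (a = -2*(12 - 1*4) = -2*(12 - 4) = -2*8 = -16)
O(V) = 256 (O(V) = (0 - 16)² = (-16)² = 256)
2418570/((30065*100)) + O(-764 - 1*605)/4324689 = 2418570/((30065*100)) + 256/4324689 = 2418570/3006500 + 256*(1/4324689) = 2418570*(1/3006500) + 256/4324689 = 34551/42950 + 256/4324689 = 149433324839/185745392550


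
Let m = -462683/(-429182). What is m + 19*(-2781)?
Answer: -1744391155/33014 ≈ -52838.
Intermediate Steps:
m = 35591/33014 (m = -462683*(-1/429182) = 35591/33014 ≈ 1.0781)
m + 19*(-2781) = 35591/33014 + 19*(-2781) = 35591/33014 - 52839 = -1744391155/33014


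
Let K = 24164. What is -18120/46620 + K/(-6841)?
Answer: -20841410/5315457 ≈ -3.9209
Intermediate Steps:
-18120/46620 + K/(-6841) = -18120/46620 + 24164/(-6841) = -18120*1/46620 + 24164*(-1/6841) = -302/777 - 24164/6841 = -20841410/5315457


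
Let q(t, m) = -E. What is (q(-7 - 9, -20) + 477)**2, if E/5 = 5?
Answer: 204304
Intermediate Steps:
E = 25 (E = 5*5 = 25)
q(t, m) = -25 (q(t, m) = -1*25 = -25)
(q(-7 - 9, -20) + 477)**2 = (-25 + 477)**2 = 452**2 = 204304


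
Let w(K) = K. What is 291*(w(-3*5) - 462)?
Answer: -138807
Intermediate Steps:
291*(w(-3*5) - 462) = 291*(-3*5 - 462) = 291*(-15 - 462) = 291*(-477) = -138807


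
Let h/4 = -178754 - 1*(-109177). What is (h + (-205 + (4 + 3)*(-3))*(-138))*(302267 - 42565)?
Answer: -64177558240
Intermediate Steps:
h = -278308 (h = 4*(-178754 - 1*(-109177)) = 4*(-178754 + 109177) = 4*(-69577) = -278308)
(h + (-205 + (4 + 3)*(-3))*(-138))*(302267 - 42565) = (-278308 + (-205 + (4 + 3)*(-3))*(-138))*(302267 - 42565) = (-278308 + (-205 + 7*(-3))*(-138))*259702 = (-278308 + (-205 - 21)*(-138))*259702 = (-278308 - 226*(-138))*259702 = (-278308 + 31188)*259702 = -247120*259702 = -64177558240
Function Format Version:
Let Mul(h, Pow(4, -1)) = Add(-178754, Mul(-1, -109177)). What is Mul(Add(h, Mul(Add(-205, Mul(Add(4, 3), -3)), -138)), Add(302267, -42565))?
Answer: -64177558240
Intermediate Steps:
h = -278308 (h = Mul(4, Add(-178754, Mul(-1, -109177))) = Mul(4, Add(-178754, 109177)) = Mul(4, -69577) = -278308)
Mul(Add(h, Mul(Add(-205, Mul(Add(4, 3), -3)), -138)), Add(302267, -42565)) = Mul(Add(-278308, Mul(Add(-205, Mul(Add(4, 3), -3)), -138)), Add(302267, -42565)) = Mul(Add(-278308, Mul(Add(-205, Mul(7, -3)), -138)), 259702) = Mul(Add(-278308, Mul(Add(-205, -21), -138)), 259702) = Mul(Add(-278308, Mul(-226, -138)), 259702) = Mul(Add(-278308, 31188), 259702) = Mul(-247120, 259702) = -64177558240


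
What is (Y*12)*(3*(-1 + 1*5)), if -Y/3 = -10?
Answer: 4320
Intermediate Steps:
Y = 30 (Y = -3*(-10) = 30)
(Y*12)*(3*(-1 + 1*5)) = (30*12)*(3*(-1 + 1*5)) = 360*(3*(-1 + 5)) = 360*(3*4) = 360*12 = 4320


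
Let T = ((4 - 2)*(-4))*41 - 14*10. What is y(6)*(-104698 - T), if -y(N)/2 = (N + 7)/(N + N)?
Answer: 677495/3 ≈ 2.2583e+5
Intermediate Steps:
y(N) = -(7 + N)/N (y(N) = -2*(N + 7)/(N + N) = -2*(7 + N)/(2*N) = -2*(7 + N)*1/(2*N) = -(7 + N)/N)
T = -468 (T = (2*(-4))*41 - 140 = -8*41 - 140 = -328 - 140 = -468)
y(6)*(-104698 - T) = ((-7 - 1*6)/6)*(-104698 - 1*(-468)) = ((-7 - 6)/6)*(-104698 + 468) = ((⅙)*(-13))*(-104230) = -13/6*(-104230) = 677495/3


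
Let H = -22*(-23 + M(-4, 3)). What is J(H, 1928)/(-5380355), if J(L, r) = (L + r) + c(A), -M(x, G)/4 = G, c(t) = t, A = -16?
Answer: -2682/5380355 ≈ -0.00049848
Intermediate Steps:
M(x, G) = -4*G
H = 770 (H = -22*(-23 - 4*3) = -22*(-23 - 12) = -22*(-35) = 770)
J(L, r) = -16 + L + r (J(L, r) = (L + r) - 16 = -16 + L + r)
J(H, 1928)/(-5380355) = (-16 + 770 + 1928)/(-5380355) = 2682*(-1/5380355) = -2682/5380355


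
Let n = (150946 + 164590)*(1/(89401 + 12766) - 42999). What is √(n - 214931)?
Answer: I*√838009088128286347/7859 ≈ 1.1648e+5*I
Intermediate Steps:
n = -106628809410304/7859 (n = 315536*(1/102167 - 42999) = 315536*(-4393078832/102167) = -106628809410304/7859 ≈ -1.3568e+10)
√(n - 214931) = √(-106628809410304/7859 - 214931) = √(-106630498553033/7859) = I*√838009088128286347/7859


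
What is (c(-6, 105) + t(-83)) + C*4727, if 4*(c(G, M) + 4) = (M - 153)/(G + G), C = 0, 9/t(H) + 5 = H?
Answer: -273/88 ≈ -3.1023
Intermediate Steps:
t(H) = 9/(-5 + H)
c(G, M) = -4 + (-153 + M)/(8*G) (c(G, M) = -4 + ((M - 153)/(G + G))/4 = -4 + ((-153 + M)/((2*G)))/4 = -4 + ((-153 + M)*(1/(2*G)))/4 = -4 + ((-153 + M)/(2*G))/4 = -4 + (-153 + M)/(8*G))
(c(-6, 105) + t(-83)) + C*4727 = ((1/8)*(-153 + 105 - 32*(-6))/(-6) + 9/(-5 - 83)) + 0*4727 = ((1/8)*(-1/6)*(-153 + 105 + 192) + 9/(-88)) + 0 = ((1/8)*(-1/6)*144 + 9*(-1/88)) + 0 = (-3 - 9/88) + 0 = -273/88 + 0 = -273/88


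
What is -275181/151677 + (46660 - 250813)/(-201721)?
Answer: -8181490640/10198812039 ≈ -0.80220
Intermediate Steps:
-275181/151677 + (46660 - 250813)/(-201721) = -275181*1/151677 - 204153*(-1/201721) = -91727/50559 + 204153/201721 = -8181490640/10198812039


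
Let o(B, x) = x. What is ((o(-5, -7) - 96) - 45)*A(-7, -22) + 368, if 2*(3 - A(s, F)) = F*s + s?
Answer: 10802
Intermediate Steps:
A(s, F) = 3 - s/2 - F*s/2 (A(s, F) = 3 - (F*s + s)/2 = 3 - (s + F*s)/2 = 3 + (-s/2 - F*s/2) = 3 - s/2 - F*s/2)
((o(-5, -7) - 96) - 45)*A(-7, -22) + 368 = ((-7 - 96) - 45)*(3 - ½*(-7) - ½*(-22)*(-7)) + 368 = (-103 - 45)*(3 + 7/2 - 77) + 368 = -148*(-141/2) + 368 = 10434 + 368 = 10802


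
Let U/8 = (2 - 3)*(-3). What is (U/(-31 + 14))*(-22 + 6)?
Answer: 384/17 ≈ 22.588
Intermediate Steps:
U = 24 (U = 8*((2 - 3)*(-3)) = 8*(-1*(-3)) = 8*3 = 24)
(U/(-31 + 14))*(-22 + 6) = (24/(-31 + 14))*(-22 + 6) = (24/(-17))*(-16) = -1/17*24*(-16) = -24/17*(-16) = 384/17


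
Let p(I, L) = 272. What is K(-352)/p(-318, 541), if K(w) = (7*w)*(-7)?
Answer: 1078/17 ≈ 63.412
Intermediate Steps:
K(w) = -49*w
K(-352)/p(-318, 541) = -49*(-352)/272 = 17248*(1/272) = 1078/17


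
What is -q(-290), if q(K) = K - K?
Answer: 0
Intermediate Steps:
q(K) = 0
-q(-290) = -1*0 = 0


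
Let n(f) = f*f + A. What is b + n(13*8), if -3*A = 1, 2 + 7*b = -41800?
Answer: 101723/21 ≈ 4844.0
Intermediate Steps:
b = -41802/7 (b = -2/7 + (1/7)*(-41800) = -2/7 - 41800/7 = -41802/7 ≈ -5971.7)
A = -1/3 (A = -1/3*1 = -1/3 ≈ -0.33333)
n(f) = -1/3 + f**2 (n(f) = f*f - 1/3 = f**2 - 1/3 = -1/3 + f**2)
b + n(13*8) = -41802/7 + (-1/3 + (13*8)**2) = -41802/7 + (-1/3 + 104**2) = -41802/7 + (-1/3 + 10816) = -41802/7 + 32447/3 = 101723/21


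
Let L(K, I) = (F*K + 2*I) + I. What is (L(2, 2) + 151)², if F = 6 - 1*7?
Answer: 24025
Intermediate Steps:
F = -1 (F = 6 - 7 = -1)
L(K, I) = -K + 3*I (L(K, I) = (-K + 2*I) + I = -K + 3*I)
(L(2, 2) + 151)² = ((-1*2 + 3*2) + 151)² = ((-2 + 6) + 151)² = (4 + 151)² = 155² = 24025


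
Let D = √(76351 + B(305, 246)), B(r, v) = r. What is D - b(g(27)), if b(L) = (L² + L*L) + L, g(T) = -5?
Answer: -45 + 4*√4791 ≈ 231.87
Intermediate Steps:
b(L) = L + 2*L² (b(L) = (L² + L²) + L = 2*L² + L = L + 2*L²)
D = 4*√4791 (D = √(76351 + 305) = √76656 = 4*√4791 ≈ 276.87)
D - b(g(27)) = 4*√4791 - (-5)*(1 + 2*(-5)) = 4*√4791 - (-5)*(1 - 10) = 4*√4791 - (-5)*(-9) = 4*√4791 - 1*45 = 4*√4791 - 45 = -45 + 4*√4791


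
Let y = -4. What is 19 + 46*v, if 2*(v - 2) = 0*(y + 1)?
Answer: 111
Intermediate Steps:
v = 2 (v = 2 + (0*(-4 + 1))/2 = 2 + (0*(-3))/2 = 2 + (1/2)*0 = 2 + 0 = 2)
19 + 46*v = 19 + 46*2 = 19 + 92 = 111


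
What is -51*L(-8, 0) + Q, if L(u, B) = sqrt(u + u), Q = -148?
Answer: -148 - 204*I ≈ -148.0 - 204.0*I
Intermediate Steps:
L(u, B) = sqrt(2)*sqrt(u) (L(u, B) = sqrt(2*u) = sqrt(2)*sqrt(u))
-51*L(-8, 0) + Q = -51*sqrt(2)*sqrt(-8) - 148 = -51*sqrt(2)*2*I*sqrt(2) - 148 = -204*I - 148 = -148 - 204*I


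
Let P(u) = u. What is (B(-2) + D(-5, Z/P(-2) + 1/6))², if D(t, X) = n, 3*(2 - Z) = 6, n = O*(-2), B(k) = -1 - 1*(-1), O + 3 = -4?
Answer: 196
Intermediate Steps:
O = -7 (O = -3 - 4 = -7)
B(k) = 0 (B(k) = -1 + 1 = 0)
n = 14 (n = -7*(-2) = 14)
Z = 0 (Z = 2 - ⅓*6 = 2 - 2 = 0)
D(t, X) = 14
(B(-2) + D(-5, Z/P(-2) + 1/6))² = (0 + 14)² = 14² = 196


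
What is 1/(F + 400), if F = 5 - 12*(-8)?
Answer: 1/501 ≈ 0.0019960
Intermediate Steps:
F = 101 (F = 5 + 96 = 101)
1/(F + 400) = 1/(101 + 400) = 1/501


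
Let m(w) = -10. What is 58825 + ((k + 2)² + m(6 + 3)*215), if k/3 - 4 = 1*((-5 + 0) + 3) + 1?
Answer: 56796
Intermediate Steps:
k = 9 (k = 12 + 3*(1*((-5 + 0) + 3) + 1) = 12 + 3*(1*(-5 + 3) + 1) = 12 + 3*(1*(-2) + 1) = 12 + 3*(-2 + 1) = 12 + 3*(-1) = 12 - 3 = 9)
58825 + ((k + 2)² + m(6 + 3)*215) = 58825 + ((9 + 2)² - 10*215) = 58825 + (11² - 2150) = 58825 + (121 - 2150) = 58825 - 2029 = 56796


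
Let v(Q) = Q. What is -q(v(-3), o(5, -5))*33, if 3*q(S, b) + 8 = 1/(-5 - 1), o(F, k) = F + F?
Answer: 539/6 ≈ 89.833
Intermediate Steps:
o(F, k) = 2*F
q(S, b) = -49/18 (q(S, b) = -8/3 + 1/(3*(-5 - 1)) = -8/3 + (1/3)/(-6) = -8/3 + (1/3)*(-1/6) = -8/3 - 1/18 = -49/18)
-q(v(-3), o(5, -5))*33 = -(-49)*33/18 = -1*(-539/6) = 539/6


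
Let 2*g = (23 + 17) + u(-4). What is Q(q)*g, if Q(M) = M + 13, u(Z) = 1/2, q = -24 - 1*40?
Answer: -4131/4 ≈ -1032.8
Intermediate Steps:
q = -64 (q = -24 - 40 = -64)
u(Z) = ½
Q(M) = 13 + M
g = 81/4 (g = ((23 + 17) + ½)/2 = (40 + ½)/2 = (½)*(81/2) = 81/4 ≈ 20.250)
Q(q)*g = (13 - 64)*(81/4) = -51*81/4 = -4131/4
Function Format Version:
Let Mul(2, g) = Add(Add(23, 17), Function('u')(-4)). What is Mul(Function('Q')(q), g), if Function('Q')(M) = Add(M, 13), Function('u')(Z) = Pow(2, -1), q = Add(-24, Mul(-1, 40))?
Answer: Rational(-4131, 4) ≈ -1032.8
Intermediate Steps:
q = -64 (q = Add(-24, -40) = -64)
Function('u')(Z) = Rational(1, 2)
Function('Q')(M) = Add(13, M)
g = Rational(81, 4) (g = Mul(Rational(1, 2), Add(Add(23, 17), Rational(1, 2))) = Mul(Rational(1, 2), Add(40, Rational(1, 2))) = Mul(Rational(1, 2), Rational(81, 2)) = Rational(81, 4) ≈ 20.250)
Mul(Function('Q')(q), g) = Mul(Add(13, -64), Rational(81, 4)) = Mul(-51, Rational(81, 4)) = Rational(-4131, 4)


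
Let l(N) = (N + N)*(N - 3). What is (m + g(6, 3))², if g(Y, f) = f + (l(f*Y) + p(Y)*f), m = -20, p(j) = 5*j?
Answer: 375769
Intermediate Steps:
l(N) = 2*N*(-3 + N) (l(N) = (2*N)*(-3 + N) = 2*N*(-3 + N))
g(Y, f) = f + 5*Y*f + 2*Y*f*(-3 + Y*f) (g(Y, f) = f + (2*(f*Y)*(-3 + f*Y) + (5*Y)*f) = f + (2*(Y*f)*(-3 + Y*f) + 5*Y*f) = f + (2*Y*f*(-3 + Y*f) + 5*Y*f) = f + (5*Y*f + 2*Y*f*(-3 + Y*f)) = f + 5*Y*f + 2*Y*f*(-3 + Y*f))
(m + g(6, 3))² = (-20 + 3*(1 - 1*6 + 2*3*6²))² = (-20 + 3*(1 - 6 + 2*3*36))² = (-20 + 3*(1 - 6 + 216))² = (-20 + 3*211)² = (-20 + 633)² = 613² = 375769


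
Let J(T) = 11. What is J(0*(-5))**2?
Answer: 121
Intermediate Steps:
J(0*(-5))**2 = 11**2 = 121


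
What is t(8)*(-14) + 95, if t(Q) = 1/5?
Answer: 461/5 ≈ 92.200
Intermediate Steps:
t(Q) = 1/5
t(8)*(-14) + 95 = (1/5)*(-14) + 95 = -14/5 + 95 = 461/5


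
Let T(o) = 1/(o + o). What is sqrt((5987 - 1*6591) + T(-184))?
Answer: 3*I*sqrt(568031)/92 ≈ 24.576*I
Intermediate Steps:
T(o) = 1/(2*o)
sqrt((5987 - 1*6591) + T(-184)) = sqrt((5987 - 1*6591) + (1/2)/(-184)) = sqrt((5987 - 6591) + (1/2)*(-1/184)) = sqrt(-604 - 1/368) = sqrt(-222273/368) = 3*I*sqrt(568031)/92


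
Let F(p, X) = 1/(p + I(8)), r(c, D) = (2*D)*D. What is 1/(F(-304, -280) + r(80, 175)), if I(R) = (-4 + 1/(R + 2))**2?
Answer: 28879/1768838650 ≈ 1.6327e-5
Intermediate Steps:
r(c, D) = 2*D**2
I(R) = (-4 + 1/(2 + R))**2
F(p, X) = 1/(1521/100 + p) (F(p, X) = 1/(p + (7 + 4*8)**2/(2 + 8)**2) = 1/(p + (7 + 32)**2/10**2) = 1/(p + (1/100)*39**2) = 1/(p + (1/100)*1521) = 1/(p + 1521/100) = 1/(1521/100 + p))
1/(F(-304, -280) + r(80, 175)) = 1/(100/(1521 + 100*(-304)) + 2*175**2) = 1/(100/(1521 - 30400) + 2*30625) = 1/(100/(-28879) + 61250) = 1/(100*(-1/28879) + 61250) = 1/(-100/28879 + 61250) = 1/(1768838650/28879) = 28879/1768838650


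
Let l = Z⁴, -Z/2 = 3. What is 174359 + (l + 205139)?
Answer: 380794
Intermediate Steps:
Z = -6 (Z = -2*3 = -6)
l = 1296 (l = (-6)⁴ = 1296)
174359 + (l + 205139) = 174359 + (1296 + 205139) = 174359 + 206435 = 380794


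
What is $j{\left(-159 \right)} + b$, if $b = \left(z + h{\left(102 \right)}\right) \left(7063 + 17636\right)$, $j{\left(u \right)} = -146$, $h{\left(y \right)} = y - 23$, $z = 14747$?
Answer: $366187228$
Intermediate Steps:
$h{\left(y \right)} = -23 + y$
$b = 366187374$ ($b = \left(14747 + \left(-23 + 102\right)\right) \left(7063 + 17636\right) = \left(14747 + 79\right) 24699 = 14826 \cdot 24699 = 366187374$)
$j{\left(-159 \right)} + b = -146 + 366187374 = 366187228$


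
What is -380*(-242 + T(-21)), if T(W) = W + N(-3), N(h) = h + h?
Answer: 102220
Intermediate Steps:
N(h) = 2*h
T(W) = -6 + W (T(W) = W + 2*(-3) = W - 6 = -6 + W)
-380*(-242 + T(-21)) = -380*(-242 + (-6 - 21)) = -380*(-242 - 27) = -380*(-269) = 102220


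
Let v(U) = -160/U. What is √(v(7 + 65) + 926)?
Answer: √8314/3 ≈ 30.394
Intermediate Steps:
√(v(7 + 65) + 926) = √(-160/(7 + 65) + 926) = √(-160/72 + 926) = √(-160*1/72 + 926) = √(-20/9 + 926) = √(8314/9) = √8314/3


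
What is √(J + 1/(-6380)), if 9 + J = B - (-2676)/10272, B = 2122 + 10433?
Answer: √5846866912994030/682660 ≈ 112.01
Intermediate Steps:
B = 12555
J = 10739599/856 (J = -9 + (12555 - (-2676)/10272) = -9 + (12555 - 1*(-223/856)) = -9 + (12555 + 223/856) = -9 + 10747303/856 = 10739599/856 ≈ 12546.)
√(J + 1/(-6380)) = √(10739599/856 + 1/(-6380)) = √(10739599/856 - 1/6380) = √(17129660191/1365320) = √5846866912994030/682660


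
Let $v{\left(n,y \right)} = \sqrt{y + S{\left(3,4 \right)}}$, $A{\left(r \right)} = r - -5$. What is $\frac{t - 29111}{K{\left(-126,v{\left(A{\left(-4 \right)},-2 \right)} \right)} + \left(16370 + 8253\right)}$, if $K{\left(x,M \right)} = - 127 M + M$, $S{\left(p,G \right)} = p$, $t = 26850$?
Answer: $- \frac{133}{1441} \approx -0.092297$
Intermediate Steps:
$A{\left(r \right)} = 5 + r$ ($A{\left(r \right)} = r + 5 = 5 + r$)
$v{\left(n,y \right)} = \sqrt{3 + y}$ ($v{\left(n,y \right)} = \sqrt{y + 3} = \sqrt{3 + y}$)
$K{\left(x,M \right)} = - 126 M$
$\frac{t - 29111}{K{\left(-126,v{\left(A{\left(-4 \right)},-2 \right)} \right)} + \left(16370 + 8253\right)} = \frac{26850 - 29111}{- 126 \sqrt{3 - 2} + \left(16370 + 8253\right)} = - \frac{2261}{- 126 \sqrt{1} + 24623} = - \frac{2261}{\left(-126\right) 1 + 24623} = - \frac{2261}{-126 + 24623} = - \frac{2261}{24497} = \left(-2261\right) \frac{1}{24497} = - \frac{133}{1441}$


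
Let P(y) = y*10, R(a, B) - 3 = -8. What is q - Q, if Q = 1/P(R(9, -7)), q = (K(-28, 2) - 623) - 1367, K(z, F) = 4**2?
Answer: -98699/50 ≈ -1974.0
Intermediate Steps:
R(a, B) = -5 (R(a, B) = 3 - 8 = -5)
K(z, F) = 16
P(y) = 10*y
q = -1974 (q = (16 - 623) - 1367 = -607 - 1367 = -1974)
Q = -1/50 (Q = 1/(10*(-5)) = 1/(-50) = -1/50 ≈ -0.020000)
q - Q = -1974 - 1*(-1/50) = -1974 + 1/50 = -98699/50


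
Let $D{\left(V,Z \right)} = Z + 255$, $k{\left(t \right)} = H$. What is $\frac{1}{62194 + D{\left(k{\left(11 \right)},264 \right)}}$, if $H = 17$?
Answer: $\frac{1}{62713} \approx 1.5946 \cdot 10^{-5}$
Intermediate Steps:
$k{\left(t \right)} = 17$
$D{\left(V,Z \right)} = 255 + Z$
$\frac{1}{62194 + D{\left(k{\left(11 \right)},264 \right)}} = \frac{1}{62194 + \left(255 + 264\right)} = \frac{1}{62194 + 519} = \frac{1}{62713}$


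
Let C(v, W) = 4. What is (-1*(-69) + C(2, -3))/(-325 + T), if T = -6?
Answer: -73/331 ≈ -0.22054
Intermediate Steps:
(-1*(-69) + C(2, -3))/(-325 + T) = (-1*(-69) + 4)/(-325 - 6) = (69 + 4)/(-331) = 73*(-1/331) = -73/331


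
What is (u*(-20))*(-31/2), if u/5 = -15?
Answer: -23250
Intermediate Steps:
u = -75 (u = 5*(-15) = -75)
(u*(-20))*(-31/2) = (-75*(-20))*(-31/2) = 1500*(-31*½) = 1500*(-31/2) = -23250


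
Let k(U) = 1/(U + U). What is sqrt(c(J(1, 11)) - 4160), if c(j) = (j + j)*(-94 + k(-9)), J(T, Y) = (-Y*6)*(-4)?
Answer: 2*I*sqrt(121098)/3 ≈ 231.99*I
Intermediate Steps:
k(U) = 1/(2*U)
J(T, Y) = 24*Y (J(T, Y) = -6*Y*(-4) = 24*Y)
c(j) = -1693*j/9 (c(j) = (j + j)*(-94 + (1/2)/(-9)) = (2*j)*(-94 + (1/2)*(-1/9)) = (2*j)*(-94 - 1/18) = (2*j)*(-1693/18) = -1693*j/9)
sqrt(c(J(1, 11)) - 4160) = sqrt(-13544*11/3 - 4160) = sqrt(-1693/9*264 - 4160) = sqrt(-148984/3 - 4160) = sqrt(-161464/3) = 2*I*sqrt(121098)/3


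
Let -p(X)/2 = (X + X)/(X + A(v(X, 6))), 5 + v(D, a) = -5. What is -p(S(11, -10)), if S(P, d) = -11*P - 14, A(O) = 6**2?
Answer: 60/11 ≈ 5.4545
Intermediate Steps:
v(D, a) = -10 (v(D, a) = -5 - 5 = -10)
A(O) = 36
S(P, d) = -14 - 11*P
p(X) = -4*X/(36 + X) (p(X) = -2*(X + X)/(X + 36) = -2*2*X/(36 + X) = -4*X/(36 + X))
-p(S(11, -10)) = -(-4)*(-14 - 11*11)/(36 + (-14 - 11*11)) = -(-4)*(-14 - 121)/(36 + (-14 - 121)) = -(-4)*(-135)/(36 - 135) = -(-4)*(-135)/(-99) = -(-4)*(-135)*(-1)/99 = -1*(-60/11) = 60/11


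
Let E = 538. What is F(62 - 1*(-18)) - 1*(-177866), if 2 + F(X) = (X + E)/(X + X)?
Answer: 14229429/80 ≈ 1.7787e+5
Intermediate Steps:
F(X) = -2 + (538 + X)/(2*X) (F(X) = -2 + (X + 538)/(X + X) = -2 + (538 + X)/((2*X)) = -2 + (538 + X)*(1/(2*X)) = -2 + (538 + X)/(2*X))
F(62 - 1*(-18)) - 1*(-177866) = (-3/2 + 269/(62 - 1*(-18))) - 1*(-177866) = (-3/2 + 269/(62 + 18)) + 177866 = (-3/2 + 269/80) + 177866 = 149/80 + 177866 = 14229429/80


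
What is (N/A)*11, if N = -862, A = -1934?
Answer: 4741/967 ≈ 4.9028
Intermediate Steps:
(N/A)*11 = -862/(-1934)*11 = -862*(-1/1934)*11 = (431/967)*11 = 4741/967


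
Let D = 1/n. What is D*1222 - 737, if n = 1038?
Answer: -381892/519 ≈ -735.82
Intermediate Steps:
D = 1/1038 ≈ 0.00096339
D*1222 - 737 = (1/1038)*1222 - 737 = 611/519 - 737 = -381892/519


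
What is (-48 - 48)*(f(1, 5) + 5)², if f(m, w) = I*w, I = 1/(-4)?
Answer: -1350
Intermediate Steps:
I = -¼ ≈ -0.25000
f(m, w) = -w/4
(-48 - 48)*(f(1, 5) + 5)² = (-48 - 48)*(-¼*5 + 5)² = -96*(-5/4 + 5)² = -96*(15/4)² = -96*225/16 = -1350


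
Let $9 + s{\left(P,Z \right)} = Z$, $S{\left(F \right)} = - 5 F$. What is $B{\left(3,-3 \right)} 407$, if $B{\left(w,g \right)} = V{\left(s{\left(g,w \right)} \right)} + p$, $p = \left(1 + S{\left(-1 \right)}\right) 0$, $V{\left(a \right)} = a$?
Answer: $-2442$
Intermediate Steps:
$s{\left(P,Z \right)} = -9 + Z$
$p = 0$ ($p = \left(1 - -5\right) 0 = \left(1 + 5\right) 0 = 6 \cdot 0 = 0$)
$B{\left(w,g \right)} = -9 + w$ ($B{\left(w,g \right)} = \left(-9 + w\right) + 0 = -9 + w$)
$B{\left(3,-3 \right)} 407 = \left(-9 + 3\right) 407 = \left(-6\right) 407 = -2442$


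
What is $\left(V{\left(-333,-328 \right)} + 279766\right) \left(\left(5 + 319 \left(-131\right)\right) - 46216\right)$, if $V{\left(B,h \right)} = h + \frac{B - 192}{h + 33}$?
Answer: $- \frac{1450851336000}{59} \approx -2.4591 \cdot 10^{10}$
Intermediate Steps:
$V{\left(B,h \right)} = h + \frac{-192 + B}{33 + h}$ ($V{\left(B,h \right)} = h + \frac{B - 192}{33 + h} = h + \frac{-192 + B}{33 + h}$)
$\left(V{\left(-333,-328 \right)} + 279766\right) \left(\left(5 + 319 \left(-131\right)\right) - 46216\right) = \left(\frac{-192 - 333 + \left(-328\right)^{2} + 33 \left(-328\right)}{33 - 328} + 279766\right) \left(\left(5 + 319 \left(-131\right)\right) - 46216\right) = \left(\frac{-192 - 333 + 107584 - 10824}{-295} + 279766\right) \left(\left(5 - 41789\right) - 46216\right) = \left(\left(- \frac{1}{295}\right) 96235 + 279766\right) \left(-41784 - 46216\right) = \left(- \frac{19247}{59} + 279766\right) \left(-88000\right) = \frac{16486947}{59} \left(-88000\right) = - \frac{1450851336000}{59}$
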